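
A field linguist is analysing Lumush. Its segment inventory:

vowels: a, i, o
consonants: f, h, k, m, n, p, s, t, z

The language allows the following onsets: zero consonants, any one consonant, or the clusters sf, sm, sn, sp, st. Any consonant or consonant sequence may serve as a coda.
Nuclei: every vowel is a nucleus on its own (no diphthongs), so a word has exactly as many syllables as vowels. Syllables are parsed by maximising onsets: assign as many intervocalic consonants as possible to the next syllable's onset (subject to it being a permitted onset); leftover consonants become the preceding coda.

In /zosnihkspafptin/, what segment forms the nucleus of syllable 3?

The vowels are o, i, a, i — 4 nuclei, so 4 syllables.
The third nucleus (vowel 3 from the left) is /a/.

a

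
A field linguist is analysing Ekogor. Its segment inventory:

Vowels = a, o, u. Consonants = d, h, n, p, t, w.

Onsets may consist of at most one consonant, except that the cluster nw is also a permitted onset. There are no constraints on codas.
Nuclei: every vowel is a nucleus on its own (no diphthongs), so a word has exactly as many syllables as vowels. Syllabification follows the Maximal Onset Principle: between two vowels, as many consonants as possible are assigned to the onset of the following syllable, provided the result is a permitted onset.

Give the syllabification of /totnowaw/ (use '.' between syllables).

tot.no.waw

Nuclei (vowels): o, o, a → 3 syllables.
Between /o/ (V1) and /o/ (V2): /tn/ splits as /t/ + /n/ (/n/ is the longest suffix that is a licit onset).
Between /o/ (V2) and /a/ (V3): /w/ → onset of the next syllable (single consonants are always licit onsets).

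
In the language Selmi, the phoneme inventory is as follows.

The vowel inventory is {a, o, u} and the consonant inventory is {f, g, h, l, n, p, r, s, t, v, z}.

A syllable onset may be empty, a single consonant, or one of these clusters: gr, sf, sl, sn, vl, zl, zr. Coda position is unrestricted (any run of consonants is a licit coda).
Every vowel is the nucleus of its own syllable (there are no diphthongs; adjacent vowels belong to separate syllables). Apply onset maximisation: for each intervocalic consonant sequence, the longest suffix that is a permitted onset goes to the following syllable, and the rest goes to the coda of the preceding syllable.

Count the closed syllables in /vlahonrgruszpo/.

2

Vowels present: a, o, u, o; each is a nucleus, giving 4 syllables.
/a…o/ gap (V1→V2): /h/ → onset of the next syllable (single consonants are always licit onsets).
/o…u/ gap (V2→V3): /nrgr/ splits as /nr/ + /gr/ (/gr/ is the longest suffix that is a licit onset).
/u…o/ gap (V3→V4): /szp/; trying suffixes from longest down, /p/ is the first permitted one, so coda /sz/ | onset /p/.
Putting it together: vla.honr.grusz.po.
Classifying each syllable: /vla/ (open), /honr/ (closed), /grusz/ (closed), /po/ (open).
Closed syllables: 2.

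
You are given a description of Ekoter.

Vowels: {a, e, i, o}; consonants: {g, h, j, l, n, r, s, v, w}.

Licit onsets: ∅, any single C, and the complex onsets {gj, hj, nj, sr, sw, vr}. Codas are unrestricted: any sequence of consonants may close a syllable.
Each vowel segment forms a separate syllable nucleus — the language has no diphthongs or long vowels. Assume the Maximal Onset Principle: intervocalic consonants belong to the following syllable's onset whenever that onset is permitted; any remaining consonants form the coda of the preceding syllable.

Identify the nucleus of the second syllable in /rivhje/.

Vowels present: i, e; each is a nucleus, giving 2 syllables.
The second nucleus (vowel 2 from the left) is /e/.

e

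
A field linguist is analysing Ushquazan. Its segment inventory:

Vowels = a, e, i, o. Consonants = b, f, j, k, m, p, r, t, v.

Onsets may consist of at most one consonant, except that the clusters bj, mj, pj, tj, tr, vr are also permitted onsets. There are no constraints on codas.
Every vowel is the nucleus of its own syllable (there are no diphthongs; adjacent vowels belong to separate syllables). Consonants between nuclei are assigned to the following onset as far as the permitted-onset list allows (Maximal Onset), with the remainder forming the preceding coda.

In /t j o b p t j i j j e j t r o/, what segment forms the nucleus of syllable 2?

i

Vowels present: o, i, e, o; each is a nucleus, giving 4 syllables.
The second nucleus (vowel 2 from the left) is /i/.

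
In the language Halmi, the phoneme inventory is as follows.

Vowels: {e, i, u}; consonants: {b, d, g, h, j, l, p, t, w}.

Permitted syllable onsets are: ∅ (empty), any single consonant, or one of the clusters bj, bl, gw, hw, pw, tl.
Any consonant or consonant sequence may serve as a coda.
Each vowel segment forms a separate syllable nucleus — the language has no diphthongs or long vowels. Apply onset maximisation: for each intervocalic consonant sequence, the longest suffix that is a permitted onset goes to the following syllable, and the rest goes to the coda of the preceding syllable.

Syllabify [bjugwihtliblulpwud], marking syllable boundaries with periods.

Nuclei (vowels): u, i, i, u, u → 5 syllables.
/u…i/ gap (V1→V2): cluster /gw/ — /gw/ is itself a permitted onset, so the whole cluster goes right; preceding coda = ∅.
/i…i/ gap (V2→V3): /htl/ splits as /h/ + /tl/ (/tl/ is the longest suffix that is a licit onset).
/i…u/ gap (V3→V4): /bl/ is a licit onset in full, so it all attaches to the next syllable.
/u…u/ gap (V4→V5): /lpw/; trying suffixes from longest down, /pw/ is the first permitted one, so coda /l/ | onset /pw/.

bju.gwih.tli.blul.pwud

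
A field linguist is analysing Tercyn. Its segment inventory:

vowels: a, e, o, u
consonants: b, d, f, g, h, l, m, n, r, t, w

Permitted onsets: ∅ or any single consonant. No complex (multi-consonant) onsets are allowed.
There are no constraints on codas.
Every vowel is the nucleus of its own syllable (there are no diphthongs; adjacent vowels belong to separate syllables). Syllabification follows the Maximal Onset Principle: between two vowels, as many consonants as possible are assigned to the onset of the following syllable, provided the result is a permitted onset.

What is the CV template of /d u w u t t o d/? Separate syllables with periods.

The vowels are u, u, o — 3 nuclei, so 3 syllables.
V1 /u/ – V2 /u/: just /w/ — single C goes to the following onset.
V2 /u/ – V3 /o/: /tt/; trying suffixes from longest down, /t/ is the first permitted one, so coda /t/ | onset /t/.
So the parse is du.wut.tod.
Mapping each syllable to C/V: /du/ → CV, /wut/ → CVC, /tod/ → CVC.

CV.CVC.CVC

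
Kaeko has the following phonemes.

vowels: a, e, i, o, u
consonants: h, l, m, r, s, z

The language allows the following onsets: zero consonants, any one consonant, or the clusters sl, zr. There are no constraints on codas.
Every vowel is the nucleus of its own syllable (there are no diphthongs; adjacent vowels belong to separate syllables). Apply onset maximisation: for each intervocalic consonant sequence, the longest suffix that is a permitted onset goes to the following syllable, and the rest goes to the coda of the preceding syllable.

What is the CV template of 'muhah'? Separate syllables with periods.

CV.CVC

Vowels present: u, a; each is a nucleus, giving 2 syllables.
σ1/σ2 boundary: /h/ → onset of the next syllable (single consonants are always licit onsets).
Result: mu.hah.
Mapping each syllable to C/V: /mu/ → CV, /hah/ → CVC.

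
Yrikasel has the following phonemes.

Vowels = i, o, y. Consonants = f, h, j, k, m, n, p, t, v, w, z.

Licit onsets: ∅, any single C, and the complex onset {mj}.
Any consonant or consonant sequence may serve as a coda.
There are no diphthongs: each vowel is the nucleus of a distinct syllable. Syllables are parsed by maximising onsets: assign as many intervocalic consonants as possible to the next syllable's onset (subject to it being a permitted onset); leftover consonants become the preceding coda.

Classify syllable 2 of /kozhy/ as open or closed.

Vowels present: o, y; each is a nucleus, giving 2 syllables.
Between /o/ (V1) and /y/ (V2): /zh/; trying suffixes from longest down, /h/ is the first permitted one, so coda /z/ | onset /h/.
Putting it together: koz.hy.
Syllable 2 is /hy/; it ends in its nucleus with no coda, so it is open.

open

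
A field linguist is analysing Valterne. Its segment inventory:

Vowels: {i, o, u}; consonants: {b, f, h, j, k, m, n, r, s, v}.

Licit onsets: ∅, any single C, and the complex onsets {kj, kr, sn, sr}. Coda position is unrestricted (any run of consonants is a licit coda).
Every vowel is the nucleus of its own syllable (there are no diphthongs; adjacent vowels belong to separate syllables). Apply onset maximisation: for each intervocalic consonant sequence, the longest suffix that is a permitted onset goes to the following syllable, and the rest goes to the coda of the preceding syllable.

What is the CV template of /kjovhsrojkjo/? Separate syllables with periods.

Nuclei (vowels): o, o, o → 3 syllables.
/o…o/ gap (V1→V2): cluster /vhsr/ — the longest permitted-onset suffix is /sr/; onset = /sr/, preceding coda = /vh/.
/o…o/ gap (V2→V3): /jkj/; trying suffixes from longest down, /kj/ is the first permitted one, so coda /j/ | onset /kj/.
Result: kjovh.sroj.kjo.
Mapping each syllable to C/V: /kjovh/ → CCVCC, /sroj/ → CCVC, /kjo/ → CCV.

CCVCC.CCVC.CCV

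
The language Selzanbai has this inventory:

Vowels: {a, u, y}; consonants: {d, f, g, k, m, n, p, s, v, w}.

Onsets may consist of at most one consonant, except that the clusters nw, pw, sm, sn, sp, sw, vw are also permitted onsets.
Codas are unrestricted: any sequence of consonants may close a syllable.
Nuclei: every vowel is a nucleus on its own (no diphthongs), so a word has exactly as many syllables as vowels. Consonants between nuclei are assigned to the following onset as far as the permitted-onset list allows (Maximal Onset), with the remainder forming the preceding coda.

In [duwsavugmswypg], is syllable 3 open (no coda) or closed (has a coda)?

closed

Nuclei (vowels): u, a, u, y → 4 syllables.
V1 /u/ – V2 /a/: /ws/ splits as /w/ + /s/ (/s/ is the longest suffix that is a licit onset).
V2 /a/ – V3 /u/: /v/ → onset of the next syllable (single consonants are always licit onsets).
V3 /u/ – V4 /y/: /gmsw/; trying suffixes from longest down, /sw/ is the first permitted one, so coda /gm/ | onset /sw/.
Result: duw.sa.vugm.swypg.
Syllable 3 is /vugm/ with coda /gm/, so it is closed.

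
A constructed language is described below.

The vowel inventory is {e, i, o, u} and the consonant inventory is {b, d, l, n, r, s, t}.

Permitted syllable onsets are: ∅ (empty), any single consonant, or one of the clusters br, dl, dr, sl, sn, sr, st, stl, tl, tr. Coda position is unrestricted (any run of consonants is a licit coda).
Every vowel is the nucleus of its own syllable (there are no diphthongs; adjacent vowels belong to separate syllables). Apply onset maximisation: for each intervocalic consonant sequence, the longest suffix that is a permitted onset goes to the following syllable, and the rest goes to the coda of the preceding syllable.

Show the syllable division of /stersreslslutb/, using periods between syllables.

ster.sresl.slutb

Vowels present: e, e, u; each is a nucleus, giving 3 syllables.
Between /e/ (V1) and /e/ (V2): cluster /rsr/ — the longest permitted-onset suffix is /sr/; onset = /sr/, preceding coda = /r/.
Between /e/ (V2) and /u/ (V3): cluster /slsl/ — the longest permitted-onset suffix is /sl/; onset = /sl/, preceding coda = /sl/.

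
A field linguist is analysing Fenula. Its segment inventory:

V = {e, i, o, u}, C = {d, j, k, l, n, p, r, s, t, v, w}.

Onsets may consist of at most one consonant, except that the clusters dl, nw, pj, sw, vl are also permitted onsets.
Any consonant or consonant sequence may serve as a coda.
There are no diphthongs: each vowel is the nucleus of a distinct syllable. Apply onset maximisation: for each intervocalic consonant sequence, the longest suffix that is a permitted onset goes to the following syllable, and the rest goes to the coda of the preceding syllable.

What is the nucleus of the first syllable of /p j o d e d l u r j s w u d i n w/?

The vowels are o, e, u, u, i — 5 nuclei, so 5 syllables.
The first nucleus (vowel 1 from the left) is /o/.

o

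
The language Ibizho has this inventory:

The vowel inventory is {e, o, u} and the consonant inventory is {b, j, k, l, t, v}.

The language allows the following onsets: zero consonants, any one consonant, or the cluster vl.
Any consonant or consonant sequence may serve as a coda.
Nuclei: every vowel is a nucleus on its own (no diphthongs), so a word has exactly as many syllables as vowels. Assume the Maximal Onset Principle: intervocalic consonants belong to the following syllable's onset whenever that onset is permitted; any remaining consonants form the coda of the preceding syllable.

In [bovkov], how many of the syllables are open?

0

The vowels are o, o — 2 nuclei, so 2 syllables.
Between /o/ (V1) and /o/ (V2): /vk/; trying suffixes from longest down, /k/ is the first permitted one, so coda /v/ | onset /k/.
Putting it together: bov.kov.
Classifying each syllable: /bov/ (closed), /kov/ (closed).
Open syllables: 0.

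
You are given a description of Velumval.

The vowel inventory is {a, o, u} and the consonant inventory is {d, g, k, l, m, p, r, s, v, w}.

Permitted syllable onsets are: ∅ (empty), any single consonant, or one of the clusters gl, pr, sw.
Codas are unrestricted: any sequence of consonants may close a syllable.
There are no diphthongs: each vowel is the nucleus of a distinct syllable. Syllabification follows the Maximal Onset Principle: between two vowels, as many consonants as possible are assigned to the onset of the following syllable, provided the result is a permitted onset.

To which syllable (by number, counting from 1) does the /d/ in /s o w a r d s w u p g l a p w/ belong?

The vowels are o, a, u, a — 4 nuclei, so 4 syllables.
V1 /o/ – V2 /a/: /w/ → onset of the next syllable (single consonants are always licit onsets).
V2 /a/ – V3 /u/: /rdsw/ — longest licit onset from the right is /sw/, leaving /rd/ as coda.
V3 /u/ – V4 /a/: /pgl/ splits as /p/ + /gl/ (/gl/ is the longest suffix that is a licit onset).
Putting it together: so.ward.swup.glapw.
The /d/ is in the coda of syllable 2 (/ward/).

2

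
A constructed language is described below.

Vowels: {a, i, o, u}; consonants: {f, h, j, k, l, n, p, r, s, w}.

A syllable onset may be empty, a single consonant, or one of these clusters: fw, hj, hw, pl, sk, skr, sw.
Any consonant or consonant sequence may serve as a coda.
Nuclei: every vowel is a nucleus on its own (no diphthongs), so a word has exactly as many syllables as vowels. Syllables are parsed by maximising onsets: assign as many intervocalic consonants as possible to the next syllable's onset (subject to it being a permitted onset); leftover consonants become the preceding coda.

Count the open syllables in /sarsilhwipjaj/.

0

The vowels are a, i, i, a — 4 nuclei, so 4 syllables.
/a…i/ gap (V1→V2): cluster /rs/ — the longest permitted-onset suffix is /s/; onset = /s/, preceding coda = /r/.
/i…i/ gap (V2→V3): /lhw/; trying suffixes from longest down, /hw/ is the first permitted one, so coda /l/ | onset /hw/.
/i…a/ gap (V3→V4): /pj/; trying suffixes from longest down, /j/ is the first permitted one, so coda /p/ | onset /j/.
So the parse is sar.sil.hwip.jaj.
Classifying each syllable: /sar/ (closed), /sil/ (closed), /hwip/ (closed), /jaj/ (closed).
Open syllables: 0.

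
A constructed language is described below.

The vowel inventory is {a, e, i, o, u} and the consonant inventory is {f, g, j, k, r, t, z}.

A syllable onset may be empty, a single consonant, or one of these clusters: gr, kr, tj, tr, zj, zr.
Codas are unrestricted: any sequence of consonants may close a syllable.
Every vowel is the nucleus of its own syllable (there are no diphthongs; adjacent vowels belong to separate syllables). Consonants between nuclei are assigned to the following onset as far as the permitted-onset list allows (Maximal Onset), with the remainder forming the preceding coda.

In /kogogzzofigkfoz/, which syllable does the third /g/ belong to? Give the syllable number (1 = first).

Nuclei (vowels): o, o, o, i, o → 5 syllables.
/o…o/ gap (V1→V2): /g/ → onset of the next syllable (single consonants are always licit onsets).
/o…o/ gap (V2→V3): cluster /gzz/ — the longest permitted-onset suffix is /z/; onset = /z/, preceding coda = /gz/.
/o…i/ gap (V3→V4): just /f/ — single C goes to the following onset.
/i…o/ gap (V4→V5): /gkf/; trying suffixes from longest down, /f/ is the first permitted one, so coda /gk/ | onset /f/.
Result: ko.gogz.zo.figk.foz.
The third /g/ is in the coda of syllable 4 (/figk/).

4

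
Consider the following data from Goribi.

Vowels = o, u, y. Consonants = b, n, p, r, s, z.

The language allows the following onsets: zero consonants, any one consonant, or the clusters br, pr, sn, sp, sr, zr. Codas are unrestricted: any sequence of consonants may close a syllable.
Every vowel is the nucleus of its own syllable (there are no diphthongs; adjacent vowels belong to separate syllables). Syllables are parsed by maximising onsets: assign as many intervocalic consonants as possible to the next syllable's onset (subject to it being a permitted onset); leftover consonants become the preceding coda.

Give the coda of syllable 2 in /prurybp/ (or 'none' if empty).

bp

Vowels present: u, y; each is a nucleus, giving 2 syllables.
Between /u/ (V1) and /y/ (V2): /r/ → onset of the next syllable (single consonants are always licit onsets).
So the parse is pru.rybp.
Syllable 2 is /rybp/: onset /r/, nucleus /y/, coda /bp/.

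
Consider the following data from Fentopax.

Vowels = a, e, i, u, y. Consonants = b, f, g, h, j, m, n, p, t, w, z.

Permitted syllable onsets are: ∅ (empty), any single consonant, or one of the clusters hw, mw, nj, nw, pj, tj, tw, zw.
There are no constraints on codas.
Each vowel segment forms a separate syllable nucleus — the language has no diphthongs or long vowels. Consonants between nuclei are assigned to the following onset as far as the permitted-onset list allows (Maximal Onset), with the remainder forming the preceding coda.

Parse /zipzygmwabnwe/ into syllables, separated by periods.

The vowels are i, y, a, e — 4 nuclei, so 4 syllables.
Between /i/ (V1) and /y/ (V2): /pz/ splits as /p/ + /z/ (/z/ is the longest suffix that is a licit onset).
Between /y/ (V2) and /a/ (V3): cluster /gmw/ — the longest permitted-onset suffix is /mw/; onset = /mw/, preceding coda = /g/.
Between /a/ (V3) and /e/ (V4): /bnw/ — longest licit onset from the right is /nw/, leaving /b/ as coda.

zip.zyg.mwab.nwe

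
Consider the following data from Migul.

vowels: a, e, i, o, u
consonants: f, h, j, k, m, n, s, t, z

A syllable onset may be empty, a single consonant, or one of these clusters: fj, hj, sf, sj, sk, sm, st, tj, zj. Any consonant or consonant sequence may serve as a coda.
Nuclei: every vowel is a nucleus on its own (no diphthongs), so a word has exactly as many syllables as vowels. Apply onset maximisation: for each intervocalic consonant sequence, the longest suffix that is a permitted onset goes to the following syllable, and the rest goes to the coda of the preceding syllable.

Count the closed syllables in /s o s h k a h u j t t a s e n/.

Nuclei (vowels): o, a, u, a, e → 5 syllables.
/o…a/ gap (V1→V2): /shk/ splits as /sh/ + /k/ (/k/ is the longest suffix that is a licit onset).
/a…u/ gap (V2→V3): /h/ is a single consonant, so it becomes the next onset.
/u…a/ gap (V3→V4): /jtt/ — longest licit onset from the right is /t/, leaving /jt/ as coda.
/a…e/ gap (V4→V5): just /s/ — single C goes to the following onset.
So the parse is sosh.ka.hujt.ta.sen.
Classifying each syllable: /sosh/ (closed), /ka/ (open), /hujt/ (closed), /ta/ (open), /sen/ (closed).
Closed syllables: 3.

3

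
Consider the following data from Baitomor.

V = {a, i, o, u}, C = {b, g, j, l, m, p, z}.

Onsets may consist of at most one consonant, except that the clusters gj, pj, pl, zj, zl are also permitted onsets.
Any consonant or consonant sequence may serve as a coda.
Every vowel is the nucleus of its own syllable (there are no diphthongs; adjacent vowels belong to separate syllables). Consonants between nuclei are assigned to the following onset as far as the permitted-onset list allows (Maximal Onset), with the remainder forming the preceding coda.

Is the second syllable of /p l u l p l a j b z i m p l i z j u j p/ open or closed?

Vowels present: u, a, i, i, u; each is a nucleus, giving 5 syllables.
/u…a/ gap (V1→V2): /lpl/; trying suffixes from longest down, /pl/ is the first permitted one, so coda /l/ | onset /pl/.
/a…i/ gap (V2→V3): /jbz/ — longest licit onset from the right is /z/, leaving /jb/ as coda.
/i…i/ gap (V3→V4): /mpl/ — longest licit onset from the right is /pl/, leaving /m/ as coda.
/i…u/ gap (V4→V5): cluster /zj/ — /zj/ is itself a permitted onset, so the whole cluster goes right; preceding coda = ∅.
Result: plul.plajb.zim.pli.zjujp.
Syllable 2 is /plajb/ with coda /jb/, so it is closed.

closed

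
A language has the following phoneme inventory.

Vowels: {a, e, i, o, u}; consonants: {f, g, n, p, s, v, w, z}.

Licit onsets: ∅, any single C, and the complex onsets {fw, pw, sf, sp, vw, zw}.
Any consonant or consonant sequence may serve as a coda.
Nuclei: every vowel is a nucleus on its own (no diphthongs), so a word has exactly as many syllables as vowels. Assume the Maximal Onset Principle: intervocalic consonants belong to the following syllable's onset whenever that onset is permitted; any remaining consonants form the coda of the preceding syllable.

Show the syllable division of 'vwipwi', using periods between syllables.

vwi.pwi

The vowels are i, i — 2 nuclei, so 2 syllables.
Between /i/ (V1) and /i/ (V2): /pw/ — entire cluster is a permitted onset → onset /pw/, coda ∅.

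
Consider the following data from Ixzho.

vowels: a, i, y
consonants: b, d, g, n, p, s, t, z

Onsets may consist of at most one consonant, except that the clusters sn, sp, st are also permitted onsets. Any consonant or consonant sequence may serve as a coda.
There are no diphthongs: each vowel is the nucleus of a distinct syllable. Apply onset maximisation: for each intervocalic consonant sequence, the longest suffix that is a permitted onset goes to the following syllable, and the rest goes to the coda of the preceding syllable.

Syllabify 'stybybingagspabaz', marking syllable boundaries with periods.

Vowels present: y, y, i, a, a, a; each is a nucleus, giving 6 syllables.
σ1/σ2 boundary: /b/ is a single consonant, so it becomes the next onset.
σ2/σ3 boundary: /b/ → onset of the next syllable (single consonants are always licit onsets).
σ3/σ4 boundary: cluster /ng/ — the longest permitted-onset suffix is /g/; onset = /g/, preceding coda = /n/.
σ4/σ5 boundary: /gsp/ splits as /g/ + /sp/ (/sp/ is the longest suffix that is a licit onset).
σ5/σ6 boundary: /b/ → onset of the next syllable (single consonants are always licit onsets).

sty.by.bin.gag.spa.baz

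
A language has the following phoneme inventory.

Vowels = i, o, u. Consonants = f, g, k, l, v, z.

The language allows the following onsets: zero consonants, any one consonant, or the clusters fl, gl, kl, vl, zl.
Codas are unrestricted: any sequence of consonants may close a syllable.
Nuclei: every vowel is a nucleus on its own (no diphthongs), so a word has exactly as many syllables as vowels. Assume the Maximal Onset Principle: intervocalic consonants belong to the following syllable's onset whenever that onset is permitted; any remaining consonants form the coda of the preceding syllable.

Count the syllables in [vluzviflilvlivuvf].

5

Vowels present: u, i, i, i, u; each is a nucleus, giving 5 syllables.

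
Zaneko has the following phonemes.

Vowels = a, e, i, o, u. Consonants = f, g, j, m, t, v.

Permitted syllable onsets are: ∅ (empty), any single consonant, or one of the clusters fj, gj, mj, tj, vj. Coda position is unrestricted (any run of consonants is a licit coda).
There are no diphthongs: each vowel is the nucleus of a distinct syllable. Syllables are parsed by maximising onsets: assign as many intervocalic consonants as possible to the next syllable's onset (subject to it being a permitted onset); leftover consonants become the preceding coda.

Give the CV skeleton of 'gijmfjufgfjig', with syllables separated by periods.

CVCC.CCVCC.CCVC

Nuclei (vowels): i, u, i → 3 syllables.
V1 /i/ – V2 /u/: cluster /jmfj/ — the longest permitted-onset suffix is /fj/; onset = /fj/, preceding coda = /jm/.
V2 /u/ – V3 /i/: cluster /fgfj/ — the longest permitted-onset suffix is /fj/; onset = /fj/, preceding coda = /fg/.
Result: gijm.fjufg.fjig.
Mapping each syllable to C/V: /gijm/ → CVCC, /fjufg/ → CCVCC, /fjig/ → CCVC.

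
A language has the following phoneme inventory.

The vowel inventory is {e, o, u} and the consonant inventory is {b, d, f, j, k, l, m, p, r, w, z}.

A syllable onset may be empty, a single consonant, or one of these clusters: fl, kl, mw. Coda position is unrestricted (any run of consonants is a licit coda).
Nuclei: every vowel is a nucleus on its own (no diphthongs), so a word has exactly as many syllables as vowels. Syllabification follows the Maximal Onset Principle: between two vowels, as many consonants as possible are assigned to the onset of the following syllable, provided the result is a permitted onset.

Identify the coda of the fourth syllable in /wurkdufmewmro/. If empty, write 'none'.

Vowels present: u, u, e, o; each is a nucleus, giving 4 syllables.
Between /u/ (V1) and /u/ (V2): /rkd/; trying suffixes from longest down, /d/ is the first permitted one, so coda /rk/ | onset /d/.
Between /u/ (V2) and /e/ (V3): /fm/ — longest licit onset from the right is /m/, leaving /f/ as coda.
Between /e/ (V3) and /o/ (V4): /wmr/ splits as /wm/ + /r/ (/r/ is the longest suffix that is a licit onset).
So the parse is wurk.duf.mewm.ro.
Syllable 4 is /ro/: onset /r/, nucleus /o/, coda ∅.

none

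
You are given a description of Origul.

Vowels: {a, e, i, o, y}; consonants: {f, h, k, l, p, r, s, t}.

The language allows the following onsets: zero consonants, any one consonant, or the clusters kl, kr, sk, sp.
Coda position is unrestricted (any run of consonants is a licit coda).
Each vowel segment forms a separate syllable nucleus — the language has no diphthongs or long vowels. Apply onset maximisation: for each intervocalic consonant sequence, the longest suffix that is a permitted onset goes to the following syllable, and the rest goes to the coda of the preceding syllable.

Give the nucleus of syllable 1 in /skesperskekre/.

The vowels are e, e, e, e — 4 nuclei, so 4 syllables.
The first nucleus (vowel 1 from the left) is /e/.

e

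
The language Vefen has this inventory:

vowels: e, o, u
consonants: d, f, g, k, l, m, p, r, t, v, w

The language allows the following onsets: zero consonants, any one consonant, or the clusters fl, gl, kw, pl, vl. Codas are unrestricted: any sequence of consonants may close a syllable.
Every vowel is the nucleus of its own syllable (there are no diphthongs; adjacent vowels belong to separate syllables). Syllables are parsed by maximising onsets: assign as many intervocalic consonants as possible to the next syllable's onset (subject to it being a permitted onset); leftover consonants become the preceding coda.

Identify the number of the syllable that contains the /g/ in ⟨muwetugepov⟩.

The vowels are u, e, u, e, o — 5 nuclei, so 5 syllables.
/u…e/ gap (V1→V2): /w/ is a single consonant, so it becomes the next onset.
/e…u/ gap (V2→V3): /t/ is a single consonant, so it becomes the next onset.
/u…e/ gap (V3→V4): /g/ → onset of the next syllable (single consonants are always licit onsets).
/e…o/ gap (V4→V5): /p/ → onset of the next syllable (single consonants are always licit onsets).
Putting it together: mu.we.tu.ge.pov.
The /g/ is in the onset of syllable 4 (/ge/).

4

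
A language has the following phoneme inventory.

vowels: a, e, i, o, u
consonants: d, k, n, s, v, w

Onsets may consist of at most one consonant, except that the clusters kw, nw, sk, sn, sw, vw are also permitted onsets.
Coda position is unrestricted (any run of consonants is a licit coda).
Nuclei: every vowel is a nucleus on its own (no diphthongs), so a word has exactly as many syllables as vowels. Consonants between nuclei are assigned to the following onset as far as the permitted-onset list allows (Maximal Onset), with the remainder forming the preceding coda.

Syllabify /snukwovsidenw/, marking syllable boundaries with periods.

snu.kwov.si.denw

Vowels present: u, o, i, e; each is a nucleus, giving 4 syllables.
/u…o/ gap (V1→V2): cluster /kw/ — /kw/ is itself a permitted onset, so the whole cluster goes right; preceding coda = ∅.
/o…i/ gap (V2→V3): /vs/; trying suffixes from longest down, /s/ is the first permitted one, so coda /v/ | onset /s/.
/i…e/ gap (V3→V4): /d/ is a single consonant, so it becomes the next onset.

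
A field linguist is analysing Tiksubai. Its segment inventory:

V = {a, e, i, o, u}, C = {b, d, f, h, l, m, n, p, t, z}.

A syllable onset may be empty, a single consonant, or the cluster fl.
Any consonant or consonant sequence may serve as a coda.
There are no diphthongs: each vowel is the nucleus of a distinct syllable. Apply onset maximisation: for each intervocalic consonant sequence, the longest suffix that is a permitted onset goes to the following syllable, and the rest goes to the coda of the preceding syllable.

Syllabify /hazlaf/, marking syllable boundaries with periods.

haz.laf

Vowels present: a, a; each is a nucleus, giving 2 syllables.
σ1/σ2 boundary: cluster /zl/ — the longest permitted-onset suffix is /l/; onset = /l/, preceding coda = /z/.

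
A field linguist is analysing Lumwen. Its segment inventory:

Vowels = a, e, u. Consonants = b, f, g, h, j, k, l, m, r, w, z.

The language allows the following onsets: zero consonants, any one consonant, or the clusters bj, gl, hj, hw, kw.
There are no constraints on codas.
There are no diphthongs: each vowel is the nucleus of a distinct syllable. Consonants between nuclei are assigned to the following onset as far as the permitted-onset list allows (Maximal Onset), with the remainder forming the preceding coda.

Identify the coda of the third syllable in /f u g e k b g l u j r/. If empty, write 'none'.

jr

The vowels are u, e, u — 3 nuclei, so 3 syllables.
Between /u/ (V1) and /e/ (V2): /g/ → onset of the next syllable (single consonants are always licit onsets).
Between /e/ (V2) and /u/ (V3): cluster /kbgl/ — the longest permitted-onset suffix is /gl/; onset = /gl/, preceding coda = /kb/.
So the parse is fu.gekb.glujr.
Syllable 3 is /glujr/: onset /gl/, nucleus /u/, coda /jr/.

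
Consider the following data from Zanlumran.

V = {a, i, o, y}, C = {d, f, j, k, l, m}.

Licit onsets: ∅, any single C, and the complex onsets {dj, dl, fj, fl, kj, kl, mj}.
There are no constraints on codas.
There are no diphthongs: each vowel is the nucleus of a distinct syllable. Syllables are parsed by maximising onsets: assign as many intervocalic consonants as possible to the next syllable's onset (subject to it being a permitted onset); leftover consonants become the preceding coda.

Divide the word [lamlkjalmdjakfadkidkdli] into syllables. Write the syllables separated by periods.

Vowels present: a, a, a, a, i, i; each is a nucleus, giving 6 syllables.
V1 /a/ – V2 /a/: /mlkj/ splits as /ml/ + /kj/ (/kj/ is the longest suffix that is a licit onset).
V2 /a/ – V3 /a/: /lmdj/; trying suffixes from longest down, /dj/ is the first permitted one, so coda /lm/ | onset /dj/.
V3 /a/ – V4 /a/: /kf/ — longest licit onset from the right is /f/, leaving /k/ as coda.
V4 /a/ – V5 /i/: /dk/; trying suffixes from longest down, /k/ is the first permitted one, so coda /d/ | onset /k/.
V5 /i/ – V6 /i/: /dkdl/; trying suffixes from longest down, /dl/ is the first permitted one, so coda /dk/ | onset /dl/.

laml.kjalm.djak.fad.kidk.dli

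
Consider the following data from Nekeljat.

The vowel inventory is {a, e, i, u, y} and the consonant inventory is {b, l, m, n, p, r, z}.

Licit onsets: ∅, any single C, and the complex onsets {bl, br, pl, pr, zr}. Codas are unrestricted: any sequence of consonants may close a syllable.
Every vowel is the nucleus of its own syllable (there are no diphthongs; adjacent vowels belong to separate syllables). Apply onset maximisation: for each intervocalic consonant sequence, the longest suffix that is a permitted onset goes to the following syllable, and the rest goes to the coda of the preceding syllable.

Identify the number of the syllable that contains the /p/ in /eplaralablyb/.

Vowels present: e, a, a, a, y; each is a nucleus, giving 5 syllables.
V1 /e/ – V2 /a/: cluster /pl/ — /pl/ is itself a permitted onset, so the whole cluster goes right; preceding coda = ∅.
V2 /a/ – V3 /a/: /r/ is a single consonant, so it becomes the next onset.
V3 /a/ – V4 /a/: just /l/ — single C goes to the following onset.
V4 /a/ – V5 /y/: cluster /bl/ — /bl/ is itself a permitted onset, so the whole cluster goes right; preceding coda = ∅.
Putting it together: e.pla.ra.la.blyb.
The /p/ is in the onset of syllable 2 (/pla/).

2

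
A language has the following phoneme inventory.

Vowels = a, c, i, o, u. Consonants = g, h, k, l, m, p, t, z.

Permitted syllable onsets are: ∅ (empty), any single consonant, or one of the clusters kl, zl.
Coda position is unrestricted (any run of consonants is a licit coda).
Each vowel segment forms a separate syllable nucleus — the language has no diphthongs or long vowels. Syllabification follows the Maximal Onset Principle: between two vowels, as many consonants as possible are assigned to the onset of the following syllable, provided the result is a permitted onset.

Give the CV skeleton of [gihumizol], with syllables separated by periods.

CV.CV.CV.CVC

Nuclei (vowels): i, u, i, o → 4 syllables.
V1 /i/ – V2 /u/: just /h/ — single C goes to the following onset.
V2 /u/ – V3 /i/: /m/ → onset of the next syllable (single consonants are always licit onsets).
V3 /i/ – V4 /o/: just /z/ — single C goes to the following onset.
Syllabification: gi.hu.mi.zol.
Mapping each syllable to C/V: /gi/ → CV, /hu/ → CV, /mi/ → CV, /zol/ → CVC.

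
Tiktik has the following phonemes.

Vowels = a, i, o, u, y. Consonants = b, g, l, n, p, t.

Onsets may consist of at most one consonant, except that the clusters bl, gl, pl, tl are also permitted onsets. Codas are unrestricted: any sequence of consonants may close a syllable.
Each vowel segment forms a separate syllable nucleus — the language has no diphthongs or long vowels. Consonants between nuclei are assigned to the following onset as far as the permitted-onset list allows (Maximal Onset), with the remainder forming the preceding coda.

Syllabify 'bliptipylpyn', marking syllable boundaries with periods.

blip.ti.pyl.pyn

The vowels are i, i, y, y — 4 nuclei, so 4 syllables.
V1 /i/ – V2 /i/: /pt/ splits as /p/ + /t/ (/t/ is the longest suffix that is a licit onset).
V2 /i/ – V3 /y/: /p/ → onset of the next syllable (single consonants are always licit onsets).
V3 /y/ – V4 /y/: /lp/ splits as /l/ + /p/ (/p/ is the longest suffix that is a licit onset).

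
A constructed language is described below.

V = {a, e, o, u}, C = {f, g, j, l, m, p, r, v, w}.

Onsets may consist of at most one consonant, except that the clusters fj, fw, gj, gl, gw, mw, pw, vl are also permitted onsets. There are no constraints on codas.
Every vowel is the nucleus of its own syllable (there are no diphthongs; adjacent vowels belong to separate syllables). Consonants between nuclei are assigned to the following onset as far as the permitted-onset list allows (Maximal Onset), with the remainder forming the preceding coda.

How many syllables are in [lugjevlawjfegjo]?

The vowels are u, e, a, e, o — 5 nuclei, so 5 syllables.

5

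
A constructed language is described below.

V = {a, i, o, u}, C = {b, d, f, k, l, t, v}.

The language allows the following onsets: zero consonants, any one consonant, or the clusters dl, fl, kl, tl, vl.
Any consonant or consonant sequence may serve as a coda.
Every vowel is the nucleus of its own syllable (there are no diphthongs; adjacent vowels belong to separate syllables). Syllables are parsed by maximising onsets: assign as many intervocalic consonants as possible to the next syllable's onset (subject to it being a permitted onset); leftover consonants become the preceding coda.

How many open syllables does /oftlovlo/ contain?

The vowels are o, o, o — 3 nuclei, so 3 syllables.
Between /o/ (V1) and /o/ (V2): /ftl/ splits as /f/ + /tl/ (/tl/ is the longest suffix that is a licit onset).
Between /o/ (V2) and /o/ (V3): /vl/ is a licit onset in full, so it all attaches to the next syllable.
Putting it together: of.tlo.vlo.
Classifying each syllable: /of/ (closed), /tlo/ (open), /vlo/ (open).
Open syllables: 2.

2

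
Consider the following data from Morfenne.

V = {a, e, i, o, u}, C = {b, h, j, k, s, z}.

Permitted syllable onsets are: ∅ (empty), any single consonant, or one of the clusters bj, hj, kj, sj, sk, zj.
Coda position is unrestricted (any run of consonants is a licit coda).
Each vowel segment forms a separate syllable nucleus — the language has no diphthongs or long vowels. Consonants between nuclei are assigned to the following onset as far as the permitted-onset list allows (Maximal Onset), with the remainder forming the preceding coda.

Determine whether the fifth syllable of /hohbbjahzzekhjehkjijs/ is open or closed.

closed

Nuclei (vowels): o, a, e, e, i → 5 syllables.
σ1/σ2 boundary: /hbbj/ — longest licit onset from the right is /bj/, leaving /hb/ as coda.
σ2/σ3 boundary: /hzz/ splits as /hz/ + /z/ (/z/ is the longest suffix that is a licit onset).
σ3/σ4 boundary: /khj/ splits as /k/ + /hj/ (/hj/ is the longest suffix that is a licit onset).
σ4/σ5 boundary: cluster /hkj/ — the longest permitted-onset suffix is /kj/; onset = /kj/, preceding coda = /h/.
Syllabification: hohb.bjahz.zek.hjeh.kjijs.
Syllable 5 is /kjijs/ with coda /js/, so it is closed.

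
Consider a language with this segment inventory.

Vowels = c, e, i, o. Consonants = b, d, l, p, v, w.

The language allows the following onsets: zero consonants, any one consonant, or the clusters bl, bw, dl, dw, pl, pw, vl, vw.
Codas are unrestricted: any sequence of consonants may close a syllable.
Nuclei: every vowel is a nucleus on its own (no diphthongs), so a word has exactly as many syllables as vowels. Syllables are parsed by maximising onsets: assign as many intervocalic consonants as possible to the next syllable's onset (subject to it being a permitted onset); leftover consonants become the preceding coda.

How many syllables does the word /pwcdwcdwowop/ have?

The vowels are c, c, o, o — 4 nuclei, so 4 syllables.

4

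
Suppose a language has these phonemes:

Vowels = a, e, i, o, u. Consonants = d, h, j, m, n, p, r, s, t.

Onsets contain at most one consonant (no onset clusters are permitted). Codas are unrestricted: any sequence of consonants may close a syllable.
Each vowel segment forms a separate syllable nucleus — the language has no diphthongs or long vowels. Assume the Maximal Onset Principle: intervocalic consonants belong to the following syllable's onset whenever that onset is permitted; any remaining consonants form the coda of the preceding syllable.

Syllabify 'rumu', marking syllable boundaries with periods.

ru.mu

Vowels present: u, u; each is a nucleus, giving 2 syllables.
σ1/σ2 boundary: just /m/ — single C goes to the following onset.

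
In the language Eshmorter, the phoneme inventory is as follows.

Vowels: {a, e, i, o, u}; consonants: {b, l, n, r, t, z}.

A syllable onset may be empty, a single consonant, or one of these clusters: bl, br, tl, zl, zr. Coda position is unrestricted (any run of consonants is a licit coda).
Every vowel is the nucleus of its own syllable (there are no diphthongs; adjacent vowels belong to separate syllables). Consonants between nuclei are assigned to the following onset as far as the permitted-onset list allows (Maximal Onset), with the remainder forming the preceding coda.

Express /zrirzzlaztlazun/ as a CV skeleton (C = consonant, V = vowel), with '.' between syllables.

CCVCC.CCVC.CCV.CVC

The vowels are i, a, a, u — 4 nuclei, so 4 syllables.
V1 /i/ – V2 /a/: /rzzl/; trying suffixes from longest down, /zl/ is the first permitted one, so coda /rz/ | onset /zl/.
V2 /a/ – V3 /a/: /ztl/; trying suffixes from longest down, /tl/ is the first permitted one, so coda /z/ | onset /tl/.
V3 /a/ – V4 /u/: just /z/ — single C goes to the following onset.
Syllabification: zrirz.zlaz.tla.zun.
Mapping each syllable to C/V: /zrirz/ → CCVCC, /zlaz/ → CCVC, /tla/ → CCV, /zun/ → CVC.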